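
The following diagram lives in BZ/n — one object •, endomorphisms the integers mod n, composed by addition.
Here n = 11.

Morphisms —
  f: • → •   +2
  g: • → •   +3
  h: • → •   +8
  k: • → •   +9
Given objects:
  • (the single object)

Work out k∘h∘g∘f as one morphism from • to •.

Answer: +0

Trace:
  0 +2≡2 +3≡5 +8≡2 +9≡0  (mod 11)
⟦path⟧: +0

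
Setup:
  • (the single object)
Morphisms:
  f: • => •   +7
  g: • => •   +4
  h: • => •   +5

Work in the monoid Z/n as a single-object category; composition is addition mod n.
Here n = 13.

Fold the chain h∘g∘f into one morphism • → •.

Answer: +3

Derivation:
  0 +7≡7 +4≡11 +5≡3  (mod 13)
composite: +3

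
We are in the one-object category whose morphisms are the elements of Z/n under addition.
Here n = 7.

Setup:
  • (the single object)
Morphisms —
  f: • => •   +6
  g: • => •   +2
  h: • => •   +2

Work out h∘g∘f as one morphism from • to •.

Answer: +3

Trace:
  0 +6≡6 +2≡1 +2≡3  (mod 7)
⟦path⟧: +3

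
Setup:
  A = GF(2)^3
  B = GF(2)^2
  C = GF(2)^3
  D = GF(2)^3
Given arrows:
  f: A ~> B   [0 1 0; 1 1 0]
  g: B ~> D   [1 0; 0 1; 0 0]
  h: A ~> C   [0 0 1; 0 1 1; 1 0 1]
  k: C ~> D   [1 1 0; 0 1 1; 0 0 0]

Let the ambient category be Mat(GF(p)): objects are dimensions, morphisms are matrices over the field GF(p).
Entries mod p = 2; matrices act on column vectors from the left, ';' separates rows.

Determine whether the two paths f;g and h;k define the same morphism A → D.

Path 1 = f;g:
  e0=⟨1,0,0⟩ f~>⟨0,1⟩ g~>⟨0,1,0⟩
  e1=⟨0,1,0⟩ f~>⟨1,1⟩ g~>⟨1,1,0⟩
  e2=⟨0,0,1⟩ f~>⟨0,0⟩ g~>⟨0,0,0⟩
  result₁ = [0 1 0; 1 1 0; 0 0 0]
Path 2 = h;k:
  e0=⟨1,0,0⟩ h~>⟨0,0,1⟩ k~>⟨0,1,0⟩
  e1=⟨0,1,0⟩ h~>⟨0,1,0⟩ k~>⟨1,1,0⟩
  e2=⟨0,0,1⟩ h~>⟨1,1,1⟩ k~>⟨0,0,0⟩
  result₂ = [0 1 0; 1 1 0; 0 0 0]
Equal? YES — commutes

Answer: COMMUTES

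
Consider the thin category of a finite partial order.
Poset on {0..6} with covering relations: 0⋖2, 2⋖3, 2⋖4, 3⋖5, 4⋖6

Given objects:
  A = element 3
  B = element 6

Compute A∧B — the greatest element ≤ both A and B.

Answer: A∧B = 2

Trace:
Common predecessors of 3,6: {0,2}
  0 ≤ 2
  2 ≤ 2
glb = 2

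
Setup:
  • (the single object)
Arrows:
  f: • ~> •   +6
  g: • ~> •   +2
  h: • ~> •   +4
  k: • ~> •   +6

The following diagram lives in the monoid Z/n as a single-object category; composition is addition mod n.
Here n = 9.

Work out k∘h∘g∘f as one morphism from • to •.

Answer: +0

Work:
  0 +6≡6 +2≡8 +4≡3 +6≡0  (mod 9)
result: +0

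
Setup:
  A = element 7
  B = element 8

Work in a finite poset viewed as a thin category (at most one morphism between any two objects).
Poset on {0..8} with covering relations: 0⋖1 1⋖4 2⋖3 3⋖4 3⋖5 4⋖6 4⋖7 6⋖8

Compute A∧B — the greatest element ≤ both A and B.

Answer: A∧B = 4

Derivation:
Common predecessors of 7,8: {0,1,2,3,4}
  0 <= 4
  1 <= 4
  2 <= 4
  3 <= 4
  4 <= 4
glb = 4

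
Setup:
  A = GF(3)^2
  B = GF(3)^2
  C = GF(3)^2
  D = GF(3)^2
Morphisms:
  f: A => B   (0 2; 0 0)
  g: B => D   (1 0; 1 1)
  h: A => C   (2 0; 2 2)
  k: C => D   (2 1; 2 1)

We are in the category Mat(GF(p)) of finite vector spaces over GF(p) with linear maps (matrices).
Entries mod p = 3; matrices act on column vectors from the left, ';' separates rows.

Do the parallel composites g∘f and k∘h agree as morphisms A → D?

Answer: COMMUTES

Trace:
Along f;g (path 1):
  e0=⟨1,0⟩ f=>⟨0,0⟩ g=>⟨0,0⟩
  e1=⟨0,1⟩ f=>⟨2,0⟩ g=>⟨2,2⟩
  ⟦path⟧₁ = (0 2; 0 2)
Along h;k (path 2):
  e0=⟨1,0⟩ h=>⟨2,2⟩ k=>⟨0,0⟩
  e1=⟨0,1⟩ h=>⟨0,2⟩ k=>⟨2,2⟩
  ⟦path⟧₂ = (0 2; 0 2)
Equal? equal; square commutes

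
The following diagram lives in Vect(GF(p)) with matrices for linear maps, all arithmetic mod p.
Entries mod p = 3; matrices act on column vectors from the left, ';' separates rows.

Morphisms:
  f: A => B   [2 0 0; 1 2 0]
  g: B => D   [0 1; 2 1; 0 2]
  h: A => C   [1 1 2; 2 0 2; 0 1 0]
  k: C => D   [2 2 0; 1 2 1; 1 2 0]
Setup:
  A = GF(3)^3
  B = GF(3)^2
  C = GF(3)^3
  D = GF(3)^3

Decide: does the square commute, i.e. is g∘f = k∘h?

1) trace f;g:
  e0=(1,0,0) f=>(2,1) g=>(1,2,2)
  e1=(0,1,0) f=>(0,2) g=>(2,2,1)
  e2=(0,0,1) f=>(0,0) g=>(0,0,0)
  ⟦path⟧₁ = [1 2 0; 2 2 0; 2 1 0]
2) trace h;k:
  e0=(1,0,0) h=>(1,2,0) k=>(0,2,2)
  e1=(0,1,0) h=>(1,0,1) k=>(2,2,1)
  e2=(0,0,1) h=>(2,2,0) k=>(2,0,0)
  ⟦path⟧₂ = [0 2 2; 2 2 0; 2 1 0]
Equal? differ; not commutative

Answer: DOES NOT COMMUTE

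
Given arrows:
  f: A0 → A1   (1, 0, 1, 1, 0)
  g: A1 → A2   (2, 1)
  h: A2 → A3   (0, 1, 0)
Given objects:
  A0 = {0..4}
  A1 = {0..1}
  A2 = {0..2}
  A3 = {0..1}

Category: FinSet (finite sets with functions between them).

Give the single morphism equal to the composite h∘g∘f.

  0 f→1 g→1 h→1
  1 f→0 g→2 h→0
  2 f→1 g→1 h→1
  3 f→1 g→1 h→1
  4 f→0 g→2 h→0
⟦path⟧: (1, 0, 1, 1, 0)

Answer: (1, 0, 1, 1, 0)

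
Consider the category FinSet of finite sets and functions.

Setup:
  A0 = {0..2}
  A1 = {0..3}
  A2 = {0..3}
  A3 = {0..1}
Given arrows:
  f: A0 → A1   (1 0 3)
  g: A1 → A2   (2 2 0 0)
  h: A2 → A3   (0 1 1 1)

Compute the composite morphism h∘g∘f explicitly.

  0 f→1 g→2 h→1
  1 f→0 g→2 h→1
  2 f→3 g→0 h→0
⟦path⟧: (1 1 0)

Answer: (1 1 0)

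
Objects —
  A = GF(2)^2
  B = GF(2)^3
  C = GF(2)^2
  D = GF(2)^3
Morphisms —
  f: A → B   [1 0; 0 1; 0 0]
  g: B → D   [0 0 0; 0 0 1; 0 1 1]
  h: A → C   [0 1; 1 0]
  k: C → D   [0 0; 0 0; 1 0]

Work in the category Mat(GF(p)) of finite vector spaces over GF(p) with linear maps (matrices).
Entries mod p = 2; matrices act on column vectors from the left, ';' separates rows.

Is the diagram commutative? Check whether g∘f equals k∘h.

Answer: COMMUTES

Work:
Along f;g (path 1):
  e0=(1,0) f→(1,0,0) g→(0,0,0)
  e1=(0,1) f→(0,1,0) g→(0,0,1)
  composite₁ = [0 0; 0 0; 0 1]
Along h;k (path 2):
  e0=(1,0) h→(0,1) k→(0,0,0)
  e1=(0,1) h→(1,0) k→(0,0,1)
  composite₂ = [0 0; 0 0; 0 1]
Equal? YES — commutes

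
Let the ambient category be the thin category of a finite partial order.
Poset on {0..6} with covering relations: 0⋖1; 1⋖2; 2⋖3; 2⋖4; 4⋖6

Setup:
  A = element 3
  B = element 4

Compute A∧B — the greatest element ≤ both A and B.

Answer: A∧B = 2

Trace:
Lower bounds of A=3 and B=4: {0,1,2}
  0 ⊑ 2
  1 ⊑ 2
  2 ⊑ 2
glb = 2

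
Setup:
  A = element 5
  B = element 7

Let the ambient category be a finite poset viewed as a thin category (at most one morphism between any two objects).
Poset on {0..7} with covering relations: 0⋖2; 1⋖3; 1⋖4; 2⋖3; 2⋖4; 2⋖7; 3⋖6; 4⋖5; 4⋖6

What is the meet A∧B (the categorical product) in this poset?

{x : x⊑A ∧ x⊑B} = {0,2}  (A=5, B=7)
  0 ⊑ 2
  2 ⊑ 2
glb = 2

Answer: A∧B = 2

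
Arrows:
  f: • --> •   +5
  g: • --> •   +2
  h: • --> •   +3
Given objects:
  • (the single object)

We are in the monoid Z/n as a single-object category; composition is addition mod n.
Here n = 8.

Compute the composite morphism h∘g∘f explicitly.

Answer: +2

Trace:
  0 +5≡5 +2≡7 +3≡2  (mod 8)
⟦path⟧: +2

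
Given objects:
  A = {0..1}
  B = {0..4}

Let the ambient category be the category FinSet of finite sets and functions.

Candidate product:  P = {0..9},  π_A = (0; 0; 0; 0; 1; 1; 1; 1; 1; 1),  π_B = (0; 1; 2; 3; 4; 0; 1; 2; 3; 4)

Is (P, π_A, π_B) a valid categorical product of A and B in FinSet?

|A|·|B| = 2·5 = 10;  |P| = 10
Check the pairing map k ↦ (π_A(k), π_B(k)):
  0 : (0,0)
  1 : (0,1)
  2 : (0,2)
  3 : (0,3)
  4 : (1,4)
  5 : (1,0)
  6 : (1,1)
  7 : (1,2)
  8 : (1,3)
  9 : (1,4)  ✗ repeats pair of k=4
distinct pairs in image: 9 / 10 needed
  → (1,4) hit at k=4 and k=9

Answer: NOT A VALID PRODUCT — duplicate pair at indices 9,4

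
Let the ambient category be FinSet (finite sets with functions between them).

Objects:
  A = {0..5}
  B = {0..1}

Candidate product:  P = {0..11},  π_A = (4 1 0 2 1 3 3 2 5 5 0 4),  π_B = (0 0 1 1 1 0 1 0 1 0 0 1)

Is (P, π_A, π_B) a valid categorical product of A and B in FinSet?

|A|·|B| = 6·2 = 12;  |P| = 12
Check the pairing map k ↦ (π_A(k), π_B(k)):
  0 -> (4,0)
  1 -> (1,0)
  2 -> (0,1)
  3 -> (2,1)
  4 -> (1,1)
  5 -> (3,0)
  6 -> (3,1)
  7 -> (2,0)
  8 -> (5,1)
  9 -> (5,0)
  10 -> (0,0)
  11 -> (4,1)
distinct pairs in image: 12 / 12 needed
  → bijection onto A×B; projections well-typed.

Answer: VALID PRODUCT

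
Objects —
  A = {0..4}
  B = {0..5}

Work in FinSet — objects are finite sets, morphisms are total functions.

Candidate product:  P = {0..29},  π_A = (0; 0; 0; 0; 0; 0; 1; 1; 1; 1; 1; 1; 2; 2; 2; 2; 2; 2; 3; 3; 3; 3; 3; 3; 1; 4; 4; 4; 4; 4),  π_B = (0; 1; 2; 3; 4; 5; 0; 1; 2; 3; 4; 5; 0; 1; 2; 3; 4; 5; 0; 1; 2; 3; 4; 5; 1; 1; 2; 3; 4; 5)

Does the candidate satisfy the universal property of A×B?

Answer: NOT A VALID PRODUCT — duplicate pair at indices 7,24

Derivation:
|A|·|B| = 5·6 = 30;  |P| = 30
Check the pairing map k ↦ (π_A(k), π_B(k)):
  0 ↦ (0,0)
  1 ↦ (0,1)
  2 ↦ (0,2)
  3 ↦ (0,3)
  4 ↦ (0,4)
  5 ↦ (0,5)
  6 ↦ (1,0)
  7 ↦ (1,1)
  8 ↦ (1,2)
  9 ↦ (1,3)
  10 ↦ (1,4)
  11 ↦ (1,5)
  12 ↦ (2,0)
  13 ↦ (2,1)
  14 ↦ (2,2)
  15 ↦ (2,3)
  16 ↦ (2,4)
  17 ↦ (2,5)
  18 ↦ (3,0)
  19 ↦ (3,1)
  20 ↦ (3,2)
  21 ↦ (3,3)
  22 ↦ (3,4)
  23 ↦ (3,5)
  24 ↦ (1,1)  ✗ repeats pair of k=7
  25 ↦ (4,1)
  26 ↦ (4,2)
  27 ↦ (4,3)
  28 ↦ (4,4)
  29 ↦ (4,5)
distinct pairs in image: 29 / 30 needed
  → (1,1) hit at k=7 and k=24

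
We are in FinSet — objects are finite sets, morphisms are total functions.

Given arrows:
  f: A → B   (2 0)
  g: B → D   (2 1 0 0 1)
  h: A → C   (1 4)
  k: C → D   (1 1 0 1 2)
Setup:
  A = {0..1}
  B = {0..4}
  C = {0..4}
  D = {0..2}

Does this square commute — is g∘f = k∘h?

Answer: DOES NOT COMMUTE

Derivation:
1) trace f;g:
  0 f→2 g→0
  1 f→0 g→2
  result₁ = (0 2)
2) trace h;k:
  0 h→1 k→1
  1 h→4 k→2
  result₂ = (1 2)
Equal? NO — does not commute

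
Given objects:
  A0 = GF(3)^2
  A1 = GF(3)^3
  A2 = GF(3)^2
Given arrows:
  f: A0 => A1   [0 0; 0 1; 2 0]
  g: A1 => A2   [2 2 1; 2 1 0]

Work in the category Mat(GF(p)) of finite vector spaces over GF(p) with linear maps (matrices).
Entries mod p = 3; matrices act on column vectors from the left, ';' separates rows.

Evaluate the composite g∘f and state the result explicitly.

Answer: [2 2; 0 1]

Derivation:
  e0=(1,0) f=>(0,0,2) g=>(2,0)
  e1=(0,1) f=>(0,1,0) g=>(2,1)
composite: [2 2; 0 1]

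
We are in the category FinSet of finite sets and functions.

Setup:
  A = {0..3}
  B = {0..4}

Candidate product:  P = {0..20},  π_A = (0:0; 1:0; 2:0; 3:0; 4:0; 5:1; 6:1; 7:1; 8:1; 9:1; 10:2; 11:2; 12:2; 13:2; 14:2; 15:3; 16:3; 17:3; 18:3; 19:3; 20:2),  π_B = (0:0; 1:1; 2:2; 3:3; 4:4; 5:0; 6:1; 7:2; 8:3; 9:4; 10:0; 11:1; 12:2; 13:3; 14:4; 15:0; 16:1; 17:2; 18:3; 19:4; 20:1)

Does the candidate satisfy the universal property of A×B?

|A|·|B| = 4·5 = 20;  |P| = 21
  → cardinalities differ; no bijection possible.

Answer: NOT A VALID PRODUCT — |P|=21 ≠ |A|·|B|=20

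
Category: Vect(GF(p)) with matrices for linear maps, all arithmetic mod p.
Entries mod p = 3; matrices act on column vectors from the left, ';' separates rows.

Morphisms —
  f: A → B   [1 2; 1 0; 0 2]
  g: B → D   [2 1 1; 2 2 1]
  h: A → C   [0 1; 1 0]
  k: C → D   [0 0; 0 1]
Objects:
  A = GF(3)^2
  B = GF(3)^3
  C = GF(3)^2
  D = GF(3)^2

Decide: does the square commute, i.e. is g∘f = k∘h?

Path 1 = f;g:
  e0=⟨1,0⟩ f→⟨1,1,0⟩ g→⟨0,1⟩
  e1=⟨0,1⟩ f→⟨2,0,2⟩ g→⟨0,0⟩
  ⟦path⟧₁ = [0 0; 1 0]
Path 2 = h;k:
  e0=⟨1,0⟩ h→⟨0,1⟩ k→⟨0,1⟩
  e1=⟨0,1⟩ h→⟨1,0⟩ k→⟨0,0⟩
  ⟦path⟧₂ = [0 0; 1 0]
Equal? YES — commutes

Answer: COMMUTES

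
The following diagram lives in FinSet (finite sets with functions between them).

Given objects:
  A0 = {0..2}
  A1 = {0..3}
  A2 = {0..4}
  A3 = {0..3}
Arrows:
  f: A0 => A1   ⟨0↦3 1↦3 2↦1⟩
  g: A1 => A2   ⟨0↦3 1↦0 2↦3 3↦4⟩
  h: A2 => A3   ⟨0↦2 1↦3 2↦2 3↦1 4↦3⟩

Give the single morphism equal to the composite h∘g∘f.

  0 f=>3 g=>4 h=>3
  1 f=>3 g=>4 h=>3
  2 f=>1 g=>0 h=>2
result: ⟨0↦3 1↦3 2↦2⟩

Answer: ⟨0↦3 1↦3 2↦2⟩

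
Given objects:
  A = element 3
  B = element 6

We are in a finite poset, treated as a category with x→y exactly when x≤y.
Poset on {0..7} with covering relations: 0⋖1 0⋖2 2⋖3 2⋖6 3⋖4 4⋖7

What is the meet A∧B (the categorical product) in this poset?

Common predecessors of 3,6: {0,2}
  0 ⊑ 2
  2 ⊑ 2
glb = 2

Answer: A∧B = 2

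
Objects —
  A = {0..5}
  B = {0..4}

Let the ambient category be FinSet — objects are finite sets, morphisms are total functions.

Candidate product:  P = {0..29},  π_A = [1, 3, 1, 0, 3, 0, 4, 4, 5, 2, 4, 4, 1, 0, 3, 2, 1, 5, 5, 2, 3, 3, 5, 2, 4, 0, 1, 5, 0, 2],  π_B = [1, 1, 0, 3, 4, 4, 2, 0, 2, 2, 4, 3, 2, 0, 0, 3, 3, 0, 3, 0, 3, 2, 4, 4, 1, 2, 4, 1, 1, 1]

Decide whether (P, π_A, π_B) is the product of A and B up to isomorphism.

Answer: VALID PRODUCT

Trace:
|A|·|B| = 6·5 = 30;  |P| = 30
Check the pairing map k ↦ (π_A(k), π_B(k)):
  0 -> (1,1)
  1 -> (3,1)
  2 -> (1,0)
  3 -> (0,3)
  4 -> (3,4)
  5 -> (0,4)
  6 -> (4,2)
  7 -> (4,0)
  8 -> (5,2)
  9 -> (2,2)
  10 -> (4,4)
  11 -> (4,3)
  12 -> (1,2)
  13 -> (0,0)
  14 -> (3,0)
  15 -> (2,3)
  16 -> (1,3)
  17 -> (5,0)
  18 -> (5,3)
  19 -> (2,0)
  20 -> (3,3)
  21 -> (3,2)
  22 -> (5,4)
  23 -> (2,4)
  24 -> (4,1)
  25 -> (0,2)
  26 -> (1,4)
  27 -> (5,1)
  28 -> (0,1)
  29 -> (2,1)
distinct pairs in image: 30 / 30 needed
  → bijection onto A×B; projections well-typed.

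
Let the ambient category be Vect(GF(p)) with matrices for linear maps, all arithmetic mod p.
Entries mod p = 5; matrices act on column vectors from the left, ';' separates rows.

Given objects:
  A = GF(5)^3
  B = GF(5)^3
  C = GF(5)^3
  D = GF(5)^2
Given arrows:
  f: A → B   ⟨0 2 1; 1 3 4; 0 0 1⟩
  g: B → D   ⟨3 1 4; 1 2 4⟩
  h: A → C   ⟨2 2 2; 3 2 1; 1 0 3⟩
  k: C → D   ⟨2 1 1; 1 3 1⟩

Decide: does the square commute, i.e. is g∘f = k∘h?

Answer: DOES NOT COMMUTE

Trace:
1) trace f;g:
  e0=⟨1,0,0⟩ f→⟨0,1,0⟩ g→⟨1,2⟩
  e1=⟨0,1,0⟩ f→⟨2,3,0⟩ g→⟨4,3⟩
  e2=⟨0,0,1⟩ f→⟨1,4,1⟩ g→⟨1,3⟩
  result₁ = ⟨1 4 1; 2 3 3⟩
2) trace h;k:
  e0=⟨1,0,0⟩ h→⟨2,3,1⟩ k→⟨3,2⟩
  e1=⟨0,1,0⟩ h→⟨2,2,0⟩ k→⟨1,3⟩
  e2=⟨0,0,1⟩ h→⟨2,1,3⟩ k→⟨3,3⟩
  result₂ = ⟨3 1 3; 2 3 3⟩
Equal? differ; not commutative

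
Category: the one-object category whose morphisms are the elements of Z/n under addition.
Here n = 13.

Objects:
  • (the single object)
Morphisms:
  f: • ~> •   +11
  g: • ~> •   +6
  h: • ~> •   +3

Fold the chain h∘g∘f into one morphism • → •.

Answer: +7

Derivation:
  0 +11≡11 +6≡4 +3≡7  (mod 13)
composite: +7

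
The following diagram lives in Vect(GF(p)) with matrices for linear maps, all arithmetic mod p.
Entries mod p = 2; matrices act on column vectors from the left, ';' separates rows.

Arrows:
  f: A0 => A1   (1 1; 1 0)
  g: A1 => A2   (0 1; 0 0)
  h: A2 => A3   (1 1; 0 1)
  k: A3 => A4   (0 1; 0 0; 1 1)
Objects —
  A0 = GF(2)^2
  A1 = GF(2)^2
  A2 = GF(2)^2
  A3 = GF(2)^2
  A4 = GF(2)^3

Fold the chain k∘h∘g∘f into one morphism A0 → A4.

Answer: (0 0; 0 0; 1 0)

Derivation:
  e0=[1,0] f=>[1,1] g=>[1,0] h=>[1,0] k=>[0,0,1]
  e1=[0,1] f=>[1,0] g=>[0,0] h=>[0,0] k=>[0,0,0]
result: (0 0; 0 0; 1 0)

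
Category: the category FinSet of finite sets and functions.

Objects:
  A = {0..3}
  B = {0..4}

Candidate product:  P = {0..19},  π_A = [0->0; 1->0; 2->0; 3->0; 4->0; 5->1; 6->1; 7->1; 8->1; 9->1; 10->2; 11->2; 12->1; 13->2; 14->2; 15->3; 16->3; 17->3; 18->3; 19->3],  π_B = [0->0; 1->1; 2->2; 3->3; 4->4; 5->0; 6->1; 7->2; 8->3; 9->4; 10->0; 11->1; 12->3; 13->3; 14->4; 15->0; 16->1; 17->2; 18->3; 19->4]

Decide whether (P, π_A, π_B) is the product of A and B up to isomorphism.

|A|·|B| = 4·5 = 20;  |P| = 20
Check the pairing map k ↦ (π_A(k), π_B(k)):
  0 -> (0,0)
  1 -> (0,1)
  2 -> (0,2)
  3 -> (0,3)
  4 -> (0,4)
  5 -> (1,0)
  6 -> (1,1)
  7 -> (1,2)
  8 -> (1,3)
  9 -> (1,4)
  10 -> (2,0)
  11 -> (2,1)
  12 -> (1,3)  ✗ repeats pair of k=8
  13 -> (2,3)
  14 -> (2,4)
  15 -> (3,0)
  16 -> (3,1)
  17 -> (3,2)
  18 -> (3,3)
  19 -> (3,4)
distinct pairs in image: 19 / 20 needed
  → (1,3) hit at k=8 and k=12

Answer: NOT A VALID PRODUCT — duplicate pair at indices 8,12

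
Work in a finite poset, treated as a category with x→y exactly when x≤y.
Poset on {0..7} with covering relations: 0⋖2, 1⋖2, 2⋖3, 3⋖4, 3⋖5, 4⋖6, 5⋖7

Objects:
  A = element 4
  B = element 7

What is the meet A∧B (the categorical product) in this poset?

Answer: A∧B = 3

Derivation:
Common predecessors of 4,7: {0,1,2,3}
  0 ⊑ 3
  1 ⊑ 3
  2 ⊑ 3
  3 ⊑ 3
glb = 3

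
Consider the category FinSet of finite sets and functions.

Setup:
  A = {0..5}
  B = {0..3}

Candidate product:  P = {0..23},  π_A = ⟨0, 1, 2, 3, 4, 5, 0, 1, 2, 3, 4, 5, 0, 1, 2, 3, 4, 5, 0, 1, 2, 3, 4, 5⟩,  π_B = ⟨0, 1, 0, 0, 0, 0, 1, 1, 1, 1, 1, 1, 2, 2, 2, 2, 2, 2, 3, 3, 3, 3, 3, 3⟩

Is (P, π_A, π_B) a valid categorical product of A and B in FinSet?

Answer: NOT A VALID PRODUCT — duplicate pair at indices 7,1

Trace:
|A|·|B| = 6·4 = 24;  |P| = 24
Check the pairing map k ↦ (π_A(k), π_B(k)):
  0 : (0,0)
  1 : (1,1)
  2 : (2,0)
  3 : (3,0)
  4 : (4,0)
  5 : (5,0)
  6 : (0,1)
  7 : (1,1)  ✗ repeats pair of k=1
  8 : (2,1)
  9 : (3,1)
  10 : (4,1)
  11 : (5,1)
  12 : (0,2)
  13 : (1,2)
  14 : (2,2)
  15 : (3,2)
  16 : (4,2)
  17 : (5,2)
  18 : (0,3)
  19 : (1,3)
  20 : (2,3)
  21 : (3,3)
  22 : (4,3)
  23 : (5,3)
distinct pairs in image: 23 / 24 needed
  → (1,1) hit at k=1 and k=7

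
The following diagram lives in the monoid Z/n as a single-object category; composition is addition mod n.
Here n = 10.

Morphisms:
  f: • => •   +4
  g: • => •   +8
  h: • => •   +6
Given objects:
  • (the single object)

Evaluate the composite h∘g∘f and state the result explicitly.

  0 +4≡4 +8≡2 +6≡8  (mod 10)
⟦path⟧: +8

Answer: +8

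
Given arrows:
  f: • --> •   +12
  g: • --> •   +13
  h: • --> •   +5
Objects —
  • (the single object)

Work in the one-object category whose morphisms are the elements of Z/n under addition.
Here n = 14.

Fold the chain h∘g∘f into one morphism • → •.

  0 +12≡12 +13≡11 +5≡2  (mod 14)
⟦path⟧: +2

Answer: +2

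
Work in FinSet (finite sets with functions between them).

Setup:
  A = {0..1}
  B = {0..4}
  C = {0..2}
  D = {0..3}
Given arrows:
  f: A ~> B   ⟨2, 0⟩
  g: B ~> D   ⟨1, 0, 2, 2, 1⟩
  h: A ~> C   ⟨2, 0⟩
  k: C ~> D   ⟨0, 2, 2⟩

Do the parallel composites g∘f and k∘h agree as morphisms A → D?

Answer: DOES NOT COMMUTE

Derivation:
Along f;g (path 1):
  0 f~>2 g~>2
  1 f~>0 g~>1
  result₁ = ⟨2, 1⟩
Along h;k (path 2):
  0 h~>2 k~>2
  1 h~>0 k~>0
  result₂ = ⟨2, 0⟩
Equal? differ; not commutative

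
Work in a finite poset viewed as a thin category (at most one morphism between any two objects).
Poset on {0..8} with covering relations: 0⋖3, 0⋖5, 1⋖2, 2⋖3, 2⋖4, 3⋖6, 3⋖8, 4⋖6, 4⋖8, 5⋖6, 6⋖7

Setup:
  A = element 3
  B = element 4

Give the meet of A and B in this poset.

{x : x⊑A ∧ x⊑B} = {1,2}  (A=3, B=4)
  1 ⊑ 2
  2 ⊑ 2
glb = 2

Answer: A∧B = 2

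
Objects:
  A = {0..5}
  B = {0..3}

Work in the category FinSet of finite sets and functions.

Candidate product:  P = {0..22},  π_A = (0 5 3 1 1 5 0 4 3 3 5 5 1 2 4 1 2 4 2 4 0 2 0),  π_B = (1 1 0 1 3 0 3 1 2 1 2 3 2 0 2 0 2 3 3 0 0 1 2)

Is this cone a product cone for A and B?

Answer: NOT A VALID PRODUCT — |P|=23 ≠ |A|·|B|=24

Work:
|A|·|B| = 6·4 = 24;  |P| = 23
  → cardinalities differ; no bijection possible.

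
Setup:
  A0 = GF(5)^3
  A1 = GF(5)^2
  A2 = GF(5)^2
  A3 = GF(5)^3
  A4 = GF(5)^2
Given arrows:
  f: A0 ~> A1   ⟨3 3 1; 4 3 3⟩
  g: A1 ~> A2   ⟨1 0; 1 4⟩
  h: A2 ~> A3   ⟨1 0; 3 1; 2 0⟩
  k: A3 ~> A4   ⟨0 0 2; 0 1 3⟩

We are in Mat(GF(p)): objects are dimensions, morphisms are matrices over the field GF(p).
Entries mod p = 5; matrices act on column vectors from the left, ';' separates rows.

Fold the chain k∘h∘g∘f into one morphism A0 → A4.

  e0=(1,0,0) f~>(3,4) g~>(3,4) h~>(3,3,1) k~>(2,1)
  e1=(0,1,0) f~>(3,3) g~>(3,0) h~>(3,4,1) k~>(2,2)
  e2=(0,0,1) f~>(1,3) g~>(1,3) h~>(1,1,2) k~>(4,2)
composite: ⟨2 2 4; 1 2 2⟩

Answer: ⟨2 2 4; 1 2 2⟩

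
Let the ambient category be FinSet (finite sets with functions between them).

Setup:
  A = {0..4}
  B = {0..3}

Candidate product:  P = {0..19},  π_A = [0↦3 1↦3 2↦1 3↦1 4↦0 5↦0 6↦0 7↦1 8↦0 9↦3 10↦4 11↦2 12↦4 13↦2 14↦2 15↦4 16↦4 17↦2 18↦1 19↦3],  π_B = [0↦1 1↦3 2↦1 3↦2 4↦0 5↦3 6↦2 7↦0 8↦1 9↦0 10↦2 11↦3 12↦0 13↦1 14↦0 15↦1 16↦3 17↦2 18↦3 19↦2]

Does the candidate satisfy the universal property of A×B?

Answer: VALID PRODUCT

Trace:
|A|·|B| = 5·4 = 20;  |P| = 20
Check the pairing map k ↦ (π_A(k), π_B(k)):
  0 ↦ (3,1)
  1 ↦ (3,3)
  2 ↦ (1,1)
  3 ↦ (1,2)
  4 ↦ (0,0)
  5 ↦ (0,3)
  6 ↦ (0,2)
  7 ↦ (1,0)
  8 ↦ (0,1)
  9 ↦ (3,0)
  10 ↦ (4,2)
  11 ↦ (2,3)
  12 ↦ (4,0)
  13 ↦ (2,1)
  14 ↦ (2,0)
  15 ↦ (4,1)
  16 ↦ (4,3)
  17 ↦ (2,2)
  18 ↦ (1,3)
  19 ↦ (3,2)
distinct pairs in image: 20 / 20 needed
  → bijection onto A×B; projections well-typed.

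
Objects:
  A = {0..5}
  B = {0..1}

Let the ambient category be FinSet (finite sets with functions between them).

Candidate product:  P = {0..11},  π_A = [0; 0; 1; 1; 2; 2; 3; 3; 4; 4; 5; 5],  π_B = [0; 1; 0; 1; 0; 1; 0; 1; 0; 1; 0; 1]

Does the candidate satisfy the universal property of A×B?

Answer: VALID PRODUCT

Trace:
|A|·|B| = 6·2 = 12;  |P| = 12
Check the pairing map k ↦ (π_A(k), π_B(k)):
  0 ↦ (0,0)
  1 ↦ (0,1)
  2 ↦ (1,0)
  3 ↦ (1,1)
  4 ↦ (2,0)
  5 ↦ (2,1)
  6 ↦ (3,0)
  7 ↦ (3,1)
  8 ↦ (4,0)
  9 ↦ (4,1)
  10 ↦ (5,0)
  11 ↦ (5,1)
distinct pairs in image: 12 / 12 needed
  → bijection onto A×B; projections well-typed.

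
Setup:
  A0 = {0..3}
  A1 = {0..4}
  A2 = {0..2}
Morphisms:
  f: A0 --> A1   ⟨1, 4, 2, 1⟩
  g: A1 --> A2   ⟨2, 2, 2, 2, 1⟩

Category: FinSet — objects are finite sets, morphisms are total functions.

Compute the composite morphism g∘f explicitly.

  0 f-->1 g-->2
  1 f-->4 g-->1
  2 f-->2 g-->2
  3 f-->1 g-->2
composite: ⟨2, 1, 2, 2⟩

Answer: ⟨2, 1, 2, 2⟩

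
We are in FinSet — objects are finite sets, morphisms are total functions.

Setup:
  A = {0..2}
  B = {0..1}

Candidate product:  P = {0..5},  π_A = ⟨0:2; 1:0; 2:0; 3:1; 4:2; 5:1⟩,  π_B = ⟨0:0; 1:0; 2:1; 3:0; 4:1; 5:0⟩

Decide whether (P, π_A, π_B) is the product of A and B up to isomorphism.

|A|·|B| = 3·2 = 6;  |P| = 6
Check the pairing map k ↦ (π_A(k), π_B(k)):
  0 : (2,0)
  1 : (0,0)
  2 : (0,1)
  3 : (1,0)
  4 : (2,1)
  5 : (1,0)  ✗ repeats pair of k=3
distinct pairs in image: 5 / 6 needed
  → (1,0) hit at k=3 and k=5

Answer: NOT A VALID PRODUCT — duplicate pair at indices 5,3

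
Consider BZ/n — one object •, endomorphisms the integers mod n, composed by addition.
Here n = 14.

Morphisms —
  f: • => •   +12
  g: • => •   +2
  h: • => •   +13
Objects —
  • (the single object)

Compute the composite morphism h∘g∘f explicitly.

Answer: +13

Derivation:
  0 +12≡12 +2≡0 +13≡13  (mod 14)
composite: +13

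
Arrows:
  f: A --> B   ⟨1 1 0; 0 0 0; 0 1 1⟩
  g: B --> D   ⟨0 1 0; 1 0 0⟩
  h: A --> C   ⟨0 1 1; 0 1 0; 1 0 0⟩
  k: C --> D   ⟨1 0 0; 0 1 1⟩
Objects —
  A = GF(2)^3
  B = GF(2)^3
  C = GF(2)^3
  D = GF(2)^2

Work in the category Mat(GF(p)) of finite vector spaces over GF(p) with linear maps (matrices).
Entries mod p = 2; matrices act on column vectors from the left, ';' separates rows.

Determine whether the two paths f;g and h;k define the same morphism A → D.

Answer: DOES NOT COMMUTE

Work:
Along f;g (path 1):
  e0=[1,0,0] f-->[1,0,0] g-->[0,1]
  e1=[0,1,0] f-->[1,0,1] g-->[0,1]
  e2=[0,0,1] f-->[0,0,1] g-->[0,0]
  composite₁ = ⟨0 0 0; 1 1 0⟩
Along h;k (path 2):
  e0=[1,0,0] h-->[0,0,1] k-->[0,1]
  e1=[0,1,0] h-->[1,1,0] k-->[1,1]
  e2=[0,0,1] h-->[1,0,0] k-->[1,0]
  composite₂ = ⟨0 1 1; 1 1 0⟩
Equal? NO — does not commute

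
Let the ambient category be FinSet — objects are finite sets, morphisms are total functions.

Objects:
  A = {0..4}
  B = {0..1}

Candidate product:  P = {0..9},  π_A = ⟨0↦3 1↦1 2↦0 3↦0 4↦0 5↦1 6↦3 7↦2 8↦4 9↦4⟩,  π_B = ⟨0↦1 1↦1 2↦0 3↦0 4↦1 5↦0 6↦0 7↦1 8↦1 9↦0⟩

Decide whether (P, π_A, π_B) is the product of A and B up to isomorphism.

|A|·|B| = 5·2 = 10;  |P| = 10
Check the pairing map k ↦ (π_A(k), π_B(k)):
  0 ↦ (3,1)
  1 ↦ (1,1)
  2 ↦ (0,0)
  3 ↦ (0,0)  ✗ repeats pair of k=2
  4 ↦ (0,1)
  5 ↦ (1,0)
  6 ↦ (3,0)
  7 ↦ (2,1)
  8 ↦ (4,1)
  9 ↦ (4,0)
distinct pairs in image: 9 / 10 needed
  → (0,0) hit at k=2 and k=3

Answer: NOT A VALID PRODUCT — duplicate pair at indices 2,3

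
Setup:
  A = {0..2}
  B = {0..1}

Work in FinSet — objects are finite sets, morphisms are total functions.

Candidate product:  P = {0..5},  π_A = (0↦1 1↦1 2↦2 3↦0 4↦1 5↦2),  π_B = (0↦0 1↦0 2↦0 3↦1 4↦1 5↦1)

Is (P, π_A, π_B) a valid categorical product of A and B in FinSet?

Answer: NOT A VALID PRODUCT — duplicate pair at indices 1,0

Trace:
|A|·|B| = 3·2 = 6;  |P| = 6
Check the pairing map k ↦ (π_A(k), π_B(k)):
  0 ↦ (1,0)
  1 ↦ (1,0)  ✗ repeats pair of k=0
  2 ↦ (2,0)
  3 ↦ (0,1)
  4 ↦ (1,1)
  5 ↦ (2,1)
distinct pairs in image: 5 / 6 needed
  → (1,0) hit at k=0 and k=1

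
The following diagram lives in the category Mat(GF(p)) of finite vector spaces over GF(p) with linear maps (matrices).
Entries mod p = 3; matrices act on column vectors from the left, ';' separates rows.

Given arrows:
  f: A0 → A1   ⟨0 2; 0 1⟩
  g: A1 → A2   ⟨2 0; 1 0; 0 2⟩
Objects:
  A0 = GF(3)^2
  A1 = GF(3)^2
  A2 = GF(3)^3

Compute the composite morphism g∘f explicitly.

  e0=[1,0] f→[0,0] g→[0,0,0]
  e1=[0,1] f→[2,1] g→[1,2,2]
composite: ⟨0 1; 0 2; 0 2⟩

Answer: ⟨0 1; 0 2; 0 2⟩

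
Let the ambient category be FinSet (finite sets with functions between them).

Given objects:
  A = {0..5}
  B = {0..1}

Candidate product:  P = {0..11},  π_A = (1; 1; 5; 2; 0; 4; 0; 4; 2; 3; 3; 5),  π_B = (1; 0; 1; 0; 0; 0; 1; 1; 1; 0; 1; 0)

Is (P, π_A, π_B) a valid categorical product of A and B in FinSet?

|A|·|B| = 6·2 = 12;  |P| = 12
Check the pairing map k ↦ (π_A(k), π_B(k)):
  0 : (1,1)
  1 : (1,0)
  2 : (5,1)
  3 : (2,0)
  4 : (0,0)
  5 : (4,0)
  6 : (0,1)
  7 : (4,1)
  8 : (2,1)
  9 : (3,0)
  10 : (3,1)
  11 : (5,0)
distinct pairs in image: 12 / 12 needed
  → bijection onto A×B; projections well-typed.

Answer: VALID PRODUCT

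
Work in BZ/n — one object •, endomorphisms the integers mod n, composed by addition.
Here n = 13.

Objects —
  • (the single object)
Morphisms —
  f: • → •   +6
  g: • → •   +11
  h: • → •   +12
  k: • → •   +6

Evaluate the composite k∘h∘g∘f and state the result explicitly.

  0 +6≡6 +11≡4 +12≡3 +6≡9  (mod 13)
⟦path⟧: +9

Answer: +9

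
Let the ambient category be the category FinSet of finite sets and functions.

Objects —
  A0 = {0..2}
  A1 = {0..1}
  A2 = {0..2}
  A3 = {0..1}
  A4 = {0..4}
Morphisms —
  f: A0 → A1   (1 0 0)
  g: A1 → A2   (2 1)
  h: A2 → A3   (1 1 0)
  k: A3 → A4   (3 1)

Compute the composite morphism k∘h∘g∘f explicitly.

  0 f→1 g→1 h→1 k→1
  1 f→0 g→2 h→0 k→3
  2 f→0 g→2 h→0 k→3
result: (1 3 3)

Answer: (1 3 3)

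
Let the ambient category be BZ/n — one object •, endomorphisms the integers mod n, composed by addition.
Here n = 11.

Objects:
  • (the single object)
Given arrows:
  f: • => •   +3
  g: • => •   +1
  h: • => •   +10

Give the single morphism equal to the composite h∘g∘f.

  0 +3≡3 +1≡4 +10≡3  (mod 11)
⟦path⟧: +3

Answer: +3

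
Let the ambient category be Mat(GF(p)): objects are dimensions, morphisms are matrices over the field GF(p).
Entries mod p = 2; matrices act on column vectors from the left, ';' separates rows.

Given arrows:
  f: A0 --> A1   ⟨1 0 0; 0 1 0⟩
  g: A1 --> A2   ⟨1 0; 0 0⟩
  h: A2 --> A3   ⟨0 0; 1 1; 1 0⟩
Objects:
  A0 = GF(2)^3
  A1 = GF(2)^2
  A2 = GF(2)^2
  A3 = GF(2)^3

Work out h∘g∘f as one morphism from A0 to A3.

Answer: ⟨0 0 0; 1 0 0; 1 0 0⟩

Derivation:
  e0=[1,0,0] f-->[1,0] g-->[1,0] h-->[0,1,1]
  e1=[0,1,0] f-->[0,1] g-->[0,0] h-->[0,0,0]
  e2=[0,0,1] f-->[0,0] g-->[0,0] h-->[0,0,0]
composite: ⟨0 0 0; 1 0 0; 1 0 0⟩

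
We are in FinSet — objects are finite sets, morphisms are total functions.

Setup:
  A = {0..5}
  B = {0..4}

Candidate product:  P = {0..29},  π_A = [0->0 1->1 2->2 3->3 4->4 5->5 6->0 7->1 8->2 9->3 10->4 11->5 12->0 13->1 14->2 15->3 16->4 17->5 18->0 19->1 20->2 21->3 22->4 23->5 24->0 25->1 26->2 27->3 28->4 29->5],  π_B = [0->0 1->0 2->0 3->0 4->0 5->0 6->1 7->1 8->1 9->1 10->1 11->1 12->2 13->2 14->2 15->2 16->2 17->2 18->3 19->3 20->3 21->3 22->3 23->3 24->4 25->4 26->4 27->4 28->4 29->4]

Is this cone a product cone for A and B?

|A|·|B| = 6·5 = 30;  |P| = 30
Check the pairing map k ↦ (π_A(k), π_B(k)):
  0 -> (0,0)
  1 -> (1,0)
  2 -> (2,0)
  3 -> (3,0)
  4 -> (4,0)
  5 -> (5,0)
  6 -> (0,1)
  7 -> (1,1)
  8 -> (2,1)
  9 -> (3,1)
  10 -> (4,1)
  11 -> (5,1)
  12 -> (0,2)
  13 -> (1,2)
  14 -> (2,2)
  15 -> (3,2)
  16 -> (4,2)
  17 -> (5,2)
  18 -> (0,3)
  19 -> (1,3)
  20 -> (2,3)
  21 -> (3,3)
  22 -> (4,3)
  23 -> (5,3)
  24 -> (0,4)
  25 -> (1,4)
  26 -> (2,4)
  27 -> (3,4)
  28 -> (4,4)
  29 -> (5,4)
distinct pairs in image: 30 / 30 needed
  → bijection onto A×B; projections well-typed.

Answer: VALID PRODUCT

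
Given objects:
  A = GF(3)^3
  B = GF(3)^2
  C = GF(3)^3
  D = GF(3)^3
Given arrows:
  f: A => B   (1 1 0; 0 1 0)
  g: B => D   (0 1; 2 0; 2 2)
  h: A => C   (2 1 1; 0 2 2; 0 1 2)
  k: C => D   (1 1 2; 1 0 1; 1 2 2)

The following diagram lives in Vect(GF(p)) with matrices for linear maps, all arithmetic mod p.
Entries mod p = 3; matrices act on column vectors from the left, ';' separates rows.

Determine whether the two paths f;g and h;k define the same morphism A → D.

Answer: DOES NOT COMMUTE

Work:
Path 1 = f;g:
  e0=[1,0,0] f=>[1,0] g=>[0,2,2]
  e1=[0,1,0] f=>[1,1] g=>[1,2,1]
  e2=[0,0,1] f=>[0,0] g=>[0,0,0]
  result₁ = (0 1 0; 2 2 0; 2 1 0)
Path 2 = h;k:
  e0=[1,0,0] h=>[2,0,0] k=>[2,2,2]
  e1=[0,1,0] h=>[1,2,1] k=>[2,2,1]
  e2=[0,0,1] h=>[1,2,2] k=>[1,0,0]
  result₂ = (2 2 1; 2 2 0; 2 1 0)
Equal? NO — does not commute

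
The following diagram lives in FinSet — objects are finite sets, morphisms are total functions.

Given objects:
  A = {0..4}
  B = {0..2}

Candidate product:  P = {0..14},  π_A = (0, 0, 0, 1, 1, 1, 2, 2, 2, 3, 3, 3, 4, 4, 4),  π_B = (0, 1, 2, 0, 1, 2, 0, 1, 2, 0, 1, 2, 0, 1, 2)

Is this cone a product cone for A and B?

Answer: VALID PRODUCT

Derivation:
|A|·|B| = 5·3 = 15;  |P| = 15
Check the pairing map k ↦ (π_A(k), π_B(k)):
  0 : (0,0)
  1 : (0,1)
  2 : (0,2)
  3 : (1,0)
  4 : (1,1)
  5 : (1,2)
  6 : (2,0)
  7 : (2,1)
  8 : (2,2)
  9 : (3,0)
  10 : (3,1)
  11 : (3,2)
  12 : (4,0)
  13 : (4,1)
  14 : (4,2)
distinct pairs in image: 15 / 15 needed
  → bijection onto A×B; projections well-typed.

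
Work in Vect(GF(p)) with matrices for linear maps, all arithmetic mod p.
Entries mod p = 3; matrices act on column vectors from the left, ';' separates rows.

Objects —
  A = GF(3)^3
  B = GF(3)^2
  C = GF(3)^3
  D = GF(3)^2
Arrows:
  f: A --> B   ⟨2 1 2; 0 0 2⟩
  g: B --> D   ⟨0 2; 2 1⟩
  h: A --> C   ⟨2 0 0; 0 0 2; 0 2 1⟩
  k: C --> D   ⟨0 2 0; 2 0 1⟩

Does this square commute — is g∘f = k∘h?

Answer: DOES NOT COMMUTE

Work:
Along f;g (path 1):
  e0=⟨1,0,0⟩ f-->⟨2,0⟩ g-->⟨0,1⟩
  e1=⟨0,1,0⟩ f-->⟨1,0⟩ g-->⟨0,2⟩
  e2=⟨0,0,1⟩ f-->⟨2,2⟩ g-->⟨1,0⟩
  result₁ = ⟨0 0 1; 1 2 0⟩
Along h;k (path 2):
  e0=⟨1,0,0⟩ h-->⟨2,0,0⟩ k-->⟨0,1⟩
  e1=⟨0,1,0⟩ h-->⟨0,0,2⟩ k-->⟨0,2⟩
  e2=⟨0,0,1⟩ h-->⟨0,2,1⟩ k-->⟨1,1⟩
  result₂ = ⟨0 0 1; 1 2 1⟩
Equal? differ; not commutative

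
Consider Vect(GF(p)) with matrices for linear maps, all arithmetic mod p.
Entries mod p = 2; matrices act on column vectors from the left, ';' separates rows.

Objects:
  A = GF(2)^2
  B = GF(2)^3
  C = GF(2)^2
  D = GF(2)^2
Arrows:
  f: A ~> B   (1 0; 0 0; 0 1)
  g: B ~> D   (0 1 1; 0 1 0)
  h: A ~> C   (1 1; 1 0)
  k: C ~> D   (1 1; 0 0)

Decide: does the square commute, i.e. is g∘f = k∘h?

Answer: COMMUTES

Trace:
Along f;g (path 1):
  e0=[1,0] f~>[1,0,0] g~>[0,0]
  e1=[0,1] f~>[0,0,1] g~>[1,0]
  result₁ = (0 1; 0 0)
Along h;k (path 2):
  e0=[1,0] h~>[1,1] k~>[0,0]
  e1=[0,1] h~>[1,0] k~>[1,0]
  result₂ = (0 1; 0 0)
Equal? same morphism ✓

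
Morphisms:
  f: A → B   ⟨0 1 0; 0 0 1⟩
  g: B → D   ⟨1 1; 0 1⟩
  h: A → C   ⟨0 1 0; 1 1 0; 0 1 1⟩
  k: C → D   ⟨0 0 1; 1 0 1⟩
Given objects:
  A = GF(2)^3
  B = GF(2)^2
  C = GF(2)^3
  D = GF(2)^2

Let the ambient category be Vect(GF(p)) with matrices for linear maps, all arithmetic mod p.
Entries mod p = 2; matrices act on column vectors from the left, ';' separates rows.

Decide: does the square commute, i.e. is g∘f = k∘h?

1) trace f;g:
  e0=(1,0,0) f→(0,0) g→(0,0)
  e1=(0,1,0) f→(1,0) g→(1,0)
  e2=(0,0,1) f→(0,1) g→(1,1)
  result₁ = ⟨0 1 1; 0 0 1⟩
2) trace h;k:
  e0=(1,0,0) h→(0,1,0) k→(0,0)
  e1=(0,1,0) h→(1,1,1) k→(1,0)
  e2=(0,0,1) h→(0,0,1) k→(1,1)
  result₂ = ⟨0 1 1; 0 0 1⟩
Equal? YES — commutes

Answer: COMMUTES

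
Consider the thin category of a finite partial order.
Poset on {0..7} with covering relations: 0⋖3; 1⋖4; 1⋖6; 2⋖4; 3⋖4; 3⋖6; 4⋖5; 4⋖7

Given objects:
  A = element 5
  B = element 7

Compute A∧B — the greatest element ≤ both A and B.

{x : x≤A ∧ x≤B} = {0,1,2,3,4}  (A=5, B=7)
  0 ≤ 4
  1 ≤ 4
  2 ≤ 4
  3 ≤ 4
  4 ≤ 4
glb = 4

Answer: A∧B = 4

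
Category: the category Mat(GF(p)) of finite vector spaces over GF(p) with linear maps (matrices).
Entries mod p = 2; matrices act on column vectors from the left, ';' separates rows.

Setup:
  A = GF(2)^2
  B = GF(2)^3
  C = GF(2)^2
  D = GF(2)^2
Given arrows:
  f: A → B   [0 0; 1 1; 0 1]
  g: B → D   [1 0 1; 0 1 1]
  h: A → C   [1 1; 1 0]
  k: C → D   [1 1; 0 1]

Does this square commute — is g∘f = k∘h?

Answer: COMMUTES

Trace:
Along f;g (path 1):
  e0=⟨1,0⟩ f→⟨0,1,0⟩ g→⟨0,1⟩
  e1=⟨0,1⟩ f→⟨0,1,1⟩ g→⟨1,0⟩
  ⟦path⟧₁ = [0 1; 1 0]
Along h;k (path 2):
  e0=⟨1,0⟩ h→⟨1,1⟩ k→⟨0,1⟩
  e1=⟨0,1⟩ h→⟨1,0⟩ k→⟨1,0⟩
  ⟦path⟧₂ = [0 1; 1 0]
Equal? same morphism ✓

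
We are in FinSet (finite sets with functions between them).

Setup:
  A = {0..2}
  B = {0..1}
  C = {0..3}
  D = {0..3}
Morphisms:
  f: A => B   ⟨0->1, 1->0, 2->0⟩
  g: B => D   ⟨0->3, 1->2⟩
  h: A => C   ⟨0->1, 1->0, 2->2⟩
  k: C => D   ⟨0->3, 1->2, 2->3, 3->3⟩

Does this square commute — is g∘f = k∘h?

Path 1 = f;g:
  0 f=>1 g=>2
  1 f=>0 g=>3
  2 f=>0 g=>3
  composite₁ = ⟨0->2, 1->3, 2->3⟩
Path 2 = h;k:
  0 h=>1 k=>2
  1 h=>0 k=>3
  2 h=>2 k=>3
  composite₂ = ⟨0->2, 1->3, 2->3⟩
Equal? YES — commutes

Answer: COMMUTES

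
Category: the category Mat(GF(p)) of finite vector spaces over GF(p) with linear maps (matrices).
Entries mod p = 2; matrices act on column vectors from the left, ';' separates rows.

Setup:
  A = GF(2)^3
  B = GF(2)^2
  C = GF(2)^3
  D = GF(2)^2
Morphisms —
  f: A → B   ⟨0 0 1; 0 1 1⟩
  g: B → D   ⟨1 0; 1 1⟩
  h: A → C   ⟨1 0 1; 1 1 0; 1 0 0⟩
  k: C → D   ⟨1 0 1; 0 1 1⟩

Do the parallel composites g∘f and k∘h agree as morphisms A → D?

Answer: COMMUTES

Work:
Path 1 = f;g:
  e0=[1,0,0] f→[0,0] g→[0,0]
  e1=[0,1,0] f→[0,1] g→[0,1]
  e2=[0,0,1] f→[1,1] g→[1,0]
  result₁ = ⟨0 0 1; 0 1 0⟩
Path 2 = h;k:
  e0=[1,0,0] h→[1,1,1] k→[0,0]
  e1=[0,1,0] h→[0,1,0] k→[0,1]
  e2=[0,0,1] h→[1,0,0] k→[1,0]
  result₂ = ⟨0 0 1; 0 1 0⟩
Equal? YES — commutes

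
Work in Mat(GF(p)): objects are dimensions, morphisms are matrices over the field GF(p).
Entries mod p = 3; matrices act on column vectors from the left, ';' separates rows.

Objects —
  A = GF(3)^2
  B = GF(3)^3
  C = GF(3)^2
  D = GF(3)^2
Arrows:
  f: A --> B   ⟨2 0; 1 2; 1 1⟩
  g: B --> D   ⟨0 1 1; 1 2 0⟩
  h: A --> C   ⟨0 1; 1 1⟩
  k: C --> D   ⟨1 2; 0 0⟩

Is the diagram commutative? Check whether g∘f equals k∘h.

1) trace f;g:
  e0=[1,0] f-->[2,1,1] g-->[2,1]
  e1=[0,1] f-->[0,2,1] g-->[0,1]
  composite₁ = ⟨2 0; 1 1⟩
2) trace h;k:
  e0=[1,0] h-->[0,1] k-->[2,0]
  e1=[0,1] h-->[1,1] k-->[0,0]
  composite₂ = ⟨2 0; 0 0⟩
Equal? differ; not commutative

Answer: DOES NOT COMMUTE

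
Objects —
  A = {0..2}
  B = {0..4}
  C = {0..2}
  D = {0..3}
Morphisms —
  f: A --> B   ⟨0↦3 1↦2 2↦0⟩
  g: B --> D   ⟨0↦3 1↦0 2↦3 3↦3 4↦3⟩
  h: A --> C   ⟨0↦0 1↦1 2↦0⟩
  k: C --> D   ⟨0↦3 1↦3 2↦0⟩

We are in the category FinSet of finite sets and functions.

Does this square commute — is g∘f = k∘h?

Along f;g (path 1):
  0 f-->3 g-->3
  1 f-->2 g-->3
  2 f-->0 g-->3
  result₁ = ⟨0↦3 1↦3 2↦3⟩
Along h;k (path 2):
  0 h-->0 k-->3
  1 h-->1 k-->3
  2 h-->0 k-->3
  result₂ = ⟨0↦3 1↦3 2↦3⟩
Equal? equal; square commutes

Answer: COMMUTES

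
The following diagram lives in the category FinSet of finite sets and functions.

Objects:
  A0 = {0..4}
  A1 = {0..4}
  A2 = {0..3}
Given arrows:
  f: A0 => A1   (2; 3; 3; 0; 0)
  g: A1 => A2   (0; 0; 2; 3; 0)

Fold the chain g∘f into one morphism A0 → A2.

  0 f=>2 g=>2
  1 f=>3 g=>3
  2 f=>3 g=>3
  3 f=>0 g=>0
  4 f=>0 g=>0
composite: (2; 3; 3; 0; 0)

Answer: (2; 3; 3; 0; 0)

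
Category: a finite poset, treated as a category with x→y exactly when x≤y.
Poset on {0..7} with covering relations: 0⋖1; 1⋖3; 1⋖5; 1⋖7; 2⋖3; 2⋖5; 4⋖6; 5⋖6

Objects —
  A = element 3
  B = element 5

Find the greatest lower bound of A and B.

Answer: NO MEET EXISTS

Trace:
{x : x≤A ∧ x≤B} = {0,1,2}  (A=3, B=5)
  maximal lower bounds 1 and 2 are incomparable: neither 1≤2 nor 2≤1
→ no greatest lower bound exists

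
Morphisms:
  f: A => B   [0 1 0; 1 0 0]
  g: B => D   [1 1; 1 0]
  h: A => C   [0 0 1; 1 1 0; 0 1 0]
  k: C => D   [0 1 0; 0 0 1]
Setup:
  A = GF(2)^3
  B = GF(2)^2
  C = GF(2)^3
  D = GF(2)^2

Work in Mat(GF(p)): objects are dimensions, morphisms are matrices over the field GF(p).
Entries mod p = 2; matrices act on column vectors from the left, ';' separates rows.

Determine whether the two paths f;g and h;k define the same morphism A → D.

Answer: COMMUTES

Trace:
Path 1 = f;g:
  e0=[1,0,0] f=>[0,1] g=>[1,0]
  e1=[0,1,0] f=>[1,0] g=>[1,1]
  e2=[0,0,1] f=>[0,0] g=>[0,0]
  result₁ = [1 1 0; 0 1 0]
Path 2 = h;k:
  e0=[1,0,0] h=>[0,1,0] k=>[1,0]
  e1=[0,1,0] h=>[0,1,1] k=>[1,1]
  e2=[0,0,1] h=>[1,0,0] k=>[0,0]
  result₂ = [1 1 0; 0 1 0]
Equal? same morphism ✓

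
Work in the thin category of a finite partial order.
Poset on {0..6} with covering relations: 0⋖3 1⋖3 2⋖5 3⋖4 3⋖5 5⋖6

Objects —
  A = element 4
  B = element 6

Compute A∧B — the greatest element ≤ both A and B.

Lower bounds of A=4 and B=6: {0,1,3}
  0 ⊑ 3
  1 ⊑ 3
  3 ⊑ 3
glb = 3

Answer: A∧B = 3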